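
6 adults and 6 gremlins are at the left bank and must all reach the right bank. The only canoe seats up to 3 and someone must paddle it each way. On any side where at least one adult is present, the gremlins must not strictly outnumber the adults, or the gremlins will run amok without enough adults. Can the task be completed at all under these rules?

No

Following every safe sequence of crossings from the start, the most of the 12 that can be at the right bank as the canoe arrives there on crossings 1, 3, 5 is 3, 5, 6 respectively; the best ever achieved is 6 of 12.
From crossing 7 on, no configuration arises that was not already reachable earlier: only 17 distinct safe configurations (who is on which side, and where the canoe is) can ever be reached, none of them has everyone across, and every continuation just revisits them. They are: 0 adults + 0 gremlins across (canoe back at the start); 0 adults + 1 gremlin across (canoe there); 0 adults + 1 gremlin across (canoe back at the start); 0 adults + 2 gremlins across (canoe there); 0 adults + 2 gremlins across (canoe back at the start); 0 adults + 3 gremlins across (canoe there); 0 adults + 3 gremlins across (canoe back at the start); 0 adults + 4 gremlins across (canoe there); 0 adults + 4 gremlins across (canoe back at the start); 0 adults + 5 gremlins across (canoe there); 0 adults + 5 gremlins across (canoe back at the start); 0 adults + 6 gremlins across (canoe there); 1 adult + 1 gremlin across (canoe there); 1 adult + 1 gremlin across (canoe back at the start); 2 adults + 2 gremlins across (canoe there); 2 adults + 2 gremlins across (canoe back at the start); 3 adults + 3 gremlins across (canoe there). So no valid plan exists.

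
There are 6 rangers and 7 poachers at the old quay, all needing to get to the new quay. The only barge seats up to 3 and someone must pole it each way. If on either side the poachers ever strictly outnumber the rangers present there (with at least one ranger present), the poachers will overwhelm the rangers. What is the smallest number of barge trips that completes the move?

The poachers already outnumber the rangers at the old quay before anyone moves, so the starting position itself is disallowed.

impossible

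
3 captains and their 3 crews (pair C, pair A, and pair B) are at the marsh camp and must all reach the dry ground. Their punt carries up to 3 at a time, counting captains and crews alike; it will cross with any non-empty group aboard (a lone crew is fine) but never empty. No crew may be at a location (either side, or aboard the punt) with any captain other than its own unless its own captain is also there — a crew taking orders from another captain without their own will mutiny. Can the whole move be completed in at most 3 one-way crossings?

Counting alone: each trip to the dry ground takes at most 3 across and each return brings at least 1 back, so after t trips out (and t−1 returns) at most 3t − (t−1) of the 6 are across; that first reaches 6 at t = 3, so at least 5 crossings are needed.
Since 3 < 5, 3 crossings cannot be enough. (The shortest complete plan in fact takes 5:)
1. captain C and crew C cross → the dry ground.
2. captain C crosses ← the marsh camp.
3. captain A, captain B, and captain C cross → the dry ground.
4. crew C crosses ← the marsh camp.
5. crew A, crew B, and crew C cross → the dry ground.

No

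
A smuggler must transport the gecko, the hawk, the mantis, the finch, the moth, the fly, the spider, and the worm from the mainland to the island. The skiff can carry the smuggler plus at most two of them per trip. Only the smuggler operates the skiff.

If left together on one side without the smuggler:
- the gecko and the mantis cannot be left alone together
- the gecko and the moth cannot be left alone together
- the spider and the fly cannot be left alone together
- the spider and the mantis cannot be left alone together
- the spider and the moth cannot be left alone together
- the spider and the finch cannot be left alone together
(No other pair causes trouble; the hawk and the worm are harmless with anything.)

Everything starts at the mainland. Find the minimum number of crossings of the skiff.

Counting alone: the smuggler can take at most 2 across per trip to the island, so moving all 8 needs at least 4 loaded trips out, with a return between consecutive ones — at least 7 crossings.
The safety rule pushes this higher. Following every safe sequence of crossings, the most of the 8 that can be at the island as the skiff arrives there on crossing 7 is 7 — never all 8.
So no plan with fewer than 9 crossings exists, and this one achieves 9:
1. Smuggler goes to the island with the gecko and the spider.
2. Smuggler goes back to the mainland alone.
3. Smuggler goes to the island with the hawk and the worm.
4. Smuggler goes back to the mainland alone.
5. Smuggler goes to the island with the finch and the mantis.
6. Smuggler goes back to the mainland with the gecko and the spider.
7. Smuggler goes to the island with the fly and the moth.
8. Smuggler goes back to the mainland alone.
9. Smuggler goes to the island with the gecko and the spider.

9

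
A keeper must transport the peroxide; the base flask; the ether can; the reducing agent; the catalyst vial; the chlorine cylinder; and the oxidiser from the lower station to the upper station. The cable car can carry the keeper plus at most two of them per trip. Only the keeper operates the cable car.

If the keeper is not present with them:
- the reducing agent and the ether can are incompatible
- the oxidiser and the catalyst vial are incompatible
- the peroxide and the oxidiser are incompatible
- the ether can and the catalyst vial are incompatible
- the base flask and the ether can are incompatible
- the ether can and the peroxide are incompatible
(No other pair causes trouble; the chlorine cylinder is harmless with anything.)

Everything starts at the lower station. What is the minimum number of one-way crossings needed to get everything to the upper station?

9

Counting alone: the keeper can take at most 2 across per trip to the upper station, so moving all 7 needs at least 4 loaded trips out, with a return between consecutive ones — at least 7 crossings.
The safety rule pushes this higher. Following every safe sequence of crossings, the most of the 7 that can be at the upper station as the cable car arrives there on crossing 7 is 6 — never all 7.
So no plan with fewer than 9 crossings exists, and this one achieves 9:
1. Keeper goes to the upper station with the ether can and the oxidiser.
2. Keeper goes back to the lower station alone.
3. Keeper goes to the upper station with the chlorine cylinder.
4. Keeper goes back to the lower station alone.
5. Keeper goes to the upper station with the base flask and the peroxide.
6. Keeper goes back to the lower station with the ether can and the oxidiser.
7. Keeper goes to the upper station with the catalyst vial and the reducing agent.
8. Keeper goes back to the lower station alone.
9. Keeper goes to the upper station with the ether can and the oxidiser.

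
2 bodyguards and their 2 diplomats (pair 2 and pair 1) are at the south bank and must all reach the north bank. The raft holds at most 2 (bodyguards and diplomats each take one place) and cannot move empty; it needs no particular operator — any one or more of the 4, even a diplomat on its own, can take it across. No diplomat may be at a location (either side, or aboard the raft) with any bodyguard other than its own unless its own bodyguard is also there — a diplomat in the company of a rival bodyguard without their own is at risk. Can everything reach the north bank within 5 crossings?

Yes

Yes — this plan uses 5 crossings (≤ 5):
1. bodyguard 2 and diplomat 2 cross → the north bank.
2. bodyguard 2 crosses ← the south bank.
3. bodyguard 1 and bodyguard 2 cross → the north bank.
4. bodyguard 1 crosses ← the south bank.
5. bodyguard 1 and diplomat 1 cross → the north bank.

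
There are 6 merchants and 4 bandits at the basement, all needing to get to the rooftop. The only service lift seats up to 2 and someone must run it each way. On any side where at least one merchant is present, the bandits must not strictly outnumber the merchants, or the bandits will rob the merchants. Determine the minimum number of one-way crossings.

17

Counting alone: each trip to the rooftop takes at most 2 across and each return brings at least 1 back, so after t trips out (and t−1 returns) at most 2t − (t−1) of the 10 are across; that first reaches 10 at t = 9, so at least 17 crossings are needed.
The plan below uses exactly 17 crossings, so it is optimal:
1. 2 bandits → the rooftop.  (the basement: 6M 2B; the rooftop: 0M 2B)
2. 1 bandit ← the basement.  (the basement: 6M 3B; the rooftop: 0M 1B)
3. 2 bandits → the rooftop.  (the basement: 6M 1B; the rooftop: 0M 3B)
4. 1 bandit ← the basement.  (the basement: 6M 2B; the rooftop: 0M 2B)
5. 2 merchants → the rooftop.  (the basement: 4M 2B; the rooftop: 2M 2B)
6. 1 bandit ← the basement.  (the basement: 4M 3B; the rooftop: 2M 1B)
7. 1 merchant and 1 bandit → the rooftop.  (the basement: 3M 2B; the rooftop: 3M 2B)
8. 1 bandit ← the basement.  (the basement: 3M 3B; the rooftop: 3M 1B)
9. 2 bandits → the rooftop.  (the basement: 3M 1B; the rooftop: 3M 3B)
10. 1 bandit ← the basement.  (the basement: 3M 2B; the rooftop: 3M 2B)
11. 1 merchant and 1 bandit → the rooftop.  (the basement: 2M 1B; the rooftop: 4M 3B)
12. 1 bandit ← the basement.  (the basement: 2M 2B; the rooftop: 4M 2B)
13. 2 bandits → the rooftop.  (the basement: 2M 0B; the rooftop: 4M 4B)
14. 1 bandit ← the basement.  (the basement: 2M 1B; the rooftop: 4M 3B)
15. 1 merchant and 1 bandit → the rooftop.  (the basement: 1M 0B; the rooftop: 5M 4B)
16. 1 bandit ← the basement.  (the basement: 1M 1B; the rooftop: 5M 3B)
17. 1 merchant and 1 bandit → the rooftop.  (the basement: 0M 0B; the rooftop: 6M 4B)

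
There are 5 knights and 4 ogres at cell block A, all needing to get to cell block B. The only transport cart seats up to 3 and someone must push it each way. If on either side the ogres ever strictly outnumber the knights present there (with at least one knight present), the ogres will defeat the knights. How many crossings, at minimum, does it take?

Counting alone: each trip to cell block B takes at most 3 across and each return brings at least 1 back, so after t trips out (and t−1 returns) at most 3t − (t−1) of the 9 are across; that first reaches 9 at t = 4, so at least 7 crossings are needed.
The plan below uses exactly 7 crossings, so it is optimal:
1. 3 ogres → cell block B.  (cell block A: 5K 1O; cell block B: 0K 3O)
2. 1 ogre ← cell block A.  (cell block A: 5K 2O; cell block B: 0K 2O)
3. 3 knights → cell block B.  (cell block A: 2K 2O; cell block B: 3K 2O)
4. 1 knight ← cell block A.  (cell block A: 3K 2O; cell block B: 2K 2O)
5. 2 knights and 1 ogre → cell block B.  (cell block A: 1K 1O; cell block B: 4K 3O)
6. 1 knight ← cell block A.  (cell block A: 2K 1O; cell block B: 3K 3O)
7. 2 knights and 1 ogre → cell block B.  (cell block A: 0K 0O; cell block B: 5K 4O)

7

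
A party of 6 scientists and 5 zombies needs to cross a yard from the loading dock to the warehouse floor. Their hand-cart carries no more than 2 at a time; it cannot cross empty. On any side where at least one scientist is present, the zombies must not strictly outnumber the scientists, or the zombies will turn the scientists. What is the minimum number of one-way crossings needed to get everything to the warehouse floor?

Counting alone: each trip to the warehouse floor takes at most 2 across and each return brings at least 1 back, so after t trips out (and t−1 returns) at most 2t − (t−1) of the 11 are across; that first reaches 11 at t = 10, so at least 19 crossings are needed.
The plan below uses exactly 19 crossings, so it is optimal:
1. 2 zombies → the warehouse floor.  (the loading dock: 6S 3Z; the warehouse floor: 0S 2Z)
2. 1 zombie ← the loading dock.  (the loading dock: 6S 4Z; the warehouse floor: 0S 1Z)
3. 2 zombies → the warehouse floor.  (the loading dock: 6S 2Z; the warehouse floor: 0S 3Z)
4. 1 zombie ← the loading dock.  (the loading dock: 6S 3Z; the warehouse floor: 0S 2Z)
5. 2 scientists → the warehouse floor.  (the loading dock: 4S 3Z; the warehouse floor: 2S 2Z)
6. 1 zombie ← the loading dock.  (the loading dock: 4S 4Z; the warehouse floor: 2S 1Z)
7. 1 scientist and 1 zombie → the warehouse floor.  (the loading dock: 3S 3Z; the warehouse floor: 3S 2Z)
8. 1 scientist ← the loading dock.  (the loading dock: 4S 3Z; the warehouse floor: 2S 2Z)
9. 1 scientist and 1 zombie → the warehouse floor.  (the loading dock: 3S 2Z; the warehouse floor: 3S 3Z)
10. 1 zombie ← the loading dock.  (the loading dock: 3S 3Z; the warehouse floor: 3S 2Z)
11. 1 scientist and 1 zombie → the warehouse floor.  (the loading dock: 2S 2Z; the warehouse floor: 4S 3Z)
12. 1 scientist ← the loading dock.  (the loading dock: 3S 2Z; the warehouse floor: 3S 3Z)
13. 1 scientist and 1 zombie → the warehouse floor.  (the loading dock: 2S 1Z; the warehouse floor: 4S 4Z)
14. 1 zombie ← the loading dock.  (the loading dock: 2S 2Z; the warehouse floor: 4S 3Z)
15. 1 scientist and 1 zombie → the warehouse floor.  (the loading dock: 1S 1Z; the warehouse floor: 5S 4Z)
16. 1 scientist ← the loading dock.  (the loading dock: 2S 1Z; the warehouse floor: 4S 4Z)
17. 1 scientist and 1 zombie → the warehouse floor.  (the loading dock: 1S 0Z; the warehouse floor: 5S 5Z)
18. 1 zombie ← the loading dock.  (the loading dock: 1S 1Z; the warehouse floor: 5S 4Z)
19. 1 scientist and 1 zombie → the warehouse floor.  (the loading dock: 0S 0Z; the warehouse floor: 6S 5Z)

19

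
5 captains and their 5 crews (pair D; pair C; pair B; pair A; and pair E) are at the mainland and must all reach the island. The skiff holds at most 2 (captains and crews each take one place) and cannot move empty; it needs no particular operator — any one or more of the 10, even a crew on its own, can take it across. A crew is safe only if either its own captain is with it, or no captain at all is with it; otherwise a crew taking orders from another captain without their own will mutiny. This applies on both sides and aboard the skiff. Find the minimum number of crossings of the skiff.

impossible

Following every safe sequence of crossings from the start, the most of the 10 that can be at the island as the skiff arrives there on crossings 1, 3, 5, 7 is 2, 3, 4, 5 respectively; the best ever achieved is 5 of 10.
From crossing 9 on, no configuration arises that was not already reachable earlier: only 82 distinct safe configurations (who is on which side, and where the skiff is) can ever be reached, none of them has everyone across, and every continuation just revisits them. So no valid plan exists.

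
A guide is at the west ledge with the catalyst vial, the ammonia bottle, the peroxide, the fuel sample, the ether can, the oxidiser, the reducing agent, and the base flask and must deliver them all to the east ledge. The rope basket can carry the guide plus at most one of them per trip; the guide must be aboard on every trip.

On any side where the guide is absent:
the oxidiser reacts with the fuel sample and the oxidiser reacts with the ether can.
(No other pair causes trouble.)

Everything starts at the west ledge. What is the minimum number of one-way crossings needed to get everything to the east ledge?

Counting alone: the guide can take at most 1 across per trip to the east ledge, so moving all 8 needs at least 8 loaded trips out, with a return between consecutive ones — at least 15 crossings.
The safety rule pushes this higher. Following every safe sequence of crossings, the most of the 8 that can be at the east ledge as the rope basket arrives there on crossing 15 is 7 — never all 8.
So no plan with fewer than 17 crossings exists, and this one achieves 17:
1. Guide goes to the east ledge with the oxidiser.  [the west ledge: the ammonia bottle, the base flask, the catalyst vial, the ether can, the fuel sample, the peroxide, the reducing agent | the east ledge: the oxidiser]
2. Guide goes back to the west ledge alone.  [the west ledge: the ammonia bottle, the base flask, the catalyst vial, the ether can, the fuel sample, the peroxide, the reducing agent | the east ledge: the oxidiser]
3. Guide goes to the east ledge with the catalyst vial.  [the west ledge: the ammonia bottle, the base flask, the ether can, the fuel sample, the peroxide, the reducing agent | the east ledge: the catalyst vial, the oxidiser]
4. Guide goes back to the west ledge alone.  [the west ledge: the ammonia bottle, the base flask, the ether can, the fuel sample, the peroxide, the reducing agent | the east ledge: the catalyst vial, the oxidiser]
5. Guide goes to the east ledge with the ammonia bottle.  [the west ledge: the base flask, the ether can, the fuel sample, the peroxide, the reducing agent | the east ledge: the ammonia bottle, the catalyst vial, the oxidiser]
6. Guide goes back to the west ledge alone.  [the west ledge: the base flask, the ether can, the fuel sample, the peroxide, the reducing agent | the east ledge: the ammonia bottle, the catalyst vial, the oxidiser]
7. Guide goes to the east ledge with the peroxide.  [the west ledge: the base flask, the ether can, the fuel sample, the reducing agent | the east ledge: the ammonia bottle, the catalyst vial, the oxidiser, the peroxide]
8. Guide goes back to the west ledge alone.  [the west ledge: the base flask, the ether can, the fuel sample, the reducing agent | the east ledge: the ammonia bottle, the catalyst vial, the oxidiser, the peroxide]
9. Guide goes to the east ledge with the fuel sample.  [the west ledge: the base flask, the ether can, the reducing agent | the east ledge: the ammonia bottle, the catalyst vial, the fuel sample, the oxidiser, the peroxide]
10. Guide goes back to the west ledge with the oxidiser.  [the west ledge: the base flask, the ether can, the oxidiser, the reducing agent | the east ledge: the ammonia bottle, the catalyst vial, the fuel sample, the peroxide]
11. Guide goes to the east ledge with the ether can.  [the west ledge: the base flask, the oxidiser, the reducing agent | the east ledge: the ammonia bottle, the catalyst vial, the ether can, the fuel sample, the peroxide]
12. Guide goes back to the west ledge alone.  [the west ledge: the base flask, the oxidiser, the reducing agent | the east ledge: the ammonia bottle, the catalyst vial, the ether can, the fuel sample, the peroxide]
13. Guide goes to the east ledge with the reducing agent.  [the west ledge: the base flask, the oxidiser | the east ledge: the ammonia bottle, the catalyst vial, the ether can, the fuel sample, the peroxide, the reducing agent]
14. Guide goes back to the west ledge alone.  [the west ledge: the base flask, the oxidiser | the east ledge: the ammonia bottle, the catalyst vial, the ether can, the fuel sample, the peroxide, the reducing agent]
15. Guide goes to the east ledge with the base flask.  [the west ledge: the oxidiser | the east ledge: the ammonia bottle, the base flask, the catalyst vial, the ether can, the fuel sample, the peroxide, the reducing agent]
16. Guide goes back to the west ledge alone.  [the west ledge: the oxidiser | the east ledge: the ammonia bottle, the base flask, the catalyst vial, the ether can, the fuel sample, the peroxide, the reducing agent]
17. Guide goes to the east ledge with the oxidiser.  [the west ledge: — | the east ledge: the ammonia bottle, the base flask, the catalyst vial, the ether can, the fuel sample, the oxidiser, the peroxide, the reducing agent]

17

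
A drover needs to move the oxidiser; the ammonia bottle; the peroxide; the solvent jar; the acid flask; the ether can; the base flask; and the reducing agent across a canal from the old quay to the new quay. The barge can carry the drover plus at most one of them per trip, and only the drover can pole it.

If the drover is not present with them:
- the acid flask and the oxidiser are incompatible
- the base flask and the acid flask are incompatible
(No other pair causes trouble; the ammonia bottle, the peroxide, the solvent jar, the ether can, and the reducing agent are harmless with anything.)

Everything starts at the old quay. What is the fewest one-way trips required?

17

Counting alone: the drover can take at most 1 across per trip to the new quay, so moving all 8 needs at least 8 loaded trips out, with a return between consecutive ones — at least 15 crossings.
The safety rule pushes this higher. Following every safe sequence of crossings, the most of the 8 that can be at the new quay as the barge arrives there on crossing 15 is 7 — never all 8.
So no plan with fewer than 17 crossings exists, and this one achieves 17:
1. Drover goes to the new quay with the acid flask.  [the old quay: the ammonia bottle, the base flask, the ether can, the oxidiser, the peroxide, the reducing agent, the solvent jar | the new quay: the acid flask]
2. Drover goes back to the old quay alone.  [the old quay: the ammonia bottle, the base flask, the ether can, the oxidiser, the peroxide, the reducing agent, the solvent jar | the new quay: the acid flask]
3. Drover goes to the new quay with the oxidiser.  [the old quay: the ammonia bottle, the base flask, the ether can, the peroxide, the reducing agent, the solvent jar | the new quay: the acid flask, the oxidiser]
4. Drover goes back to the old quay with the acid flask.  [the old quay: the acid flask, the ammonia bottle, the base flask, the ether can, the peroxide, the reducing agent, the solvent jar | the new quay: the oxidiser]
5. Drover goes to the new quay with the base flask.  [the old quay: the acid flask, the ammonia bottle, the ether can, the peroxide, the reducing agent, the solvent jar | the new quay: the base flask, the oxidiser]
6. Drover goes back to the old quay alone.  [the old quay: the acid flask, the ammonia bottle, the ether can, the peroxide, the reducing agent, the solvent jar | the new quay: the base flask, the oxidiser]
7. Drover goes to the new quay with the ammonia bottle.  [the old quay: the acid flask, the ether can, the peroxide, the reducing agent, the solvent jar | the new quay: the ammonia bottle, the base flask, the oxidiser]
8. Drover goes back to the old quay alone.  [the old quay: the acid flask, the ether can, the peroxide, the reducing agent, the solvent jar | the new quay: the ammonia bottle, the base flask, the oxidiser]
9. Drover goes to the new quay with the peroxide.  [the old quay: the acid flask, the ether can, the reducing agent, the solvent jar | the new quay: the ammonia bottle, the base flask, the oxidiser, the peroxide]
10. Drover goes back to the old quay alone.  [the old quay: the acid flask, the ether can, the reducing agent, the solvent jar | the new quay: the ammonia bottle, the base flask, the oxidiser, the peroxide]
11. Drover goes to the new quay with the solvent jar.  [the old quay: the acid flask, the ether can, the reducing agent | the new quay: the ammonia bottle, the base flask, the oxidiser, the peroxide, the solvent jar]
12. Drover goes back to the old quay alone.  [the old quay: the acid flask, the ether can, the reducing agent | the new quay: the ammonia bottle, the base flask, the oxidiser, the peroxide, the solvent jar]
13. Drover goes to the new quay with the ether can.  [the old quay: the acid flask, the reducing agent | the new quay: the ammonia bottle, the base flask, the ether can, the oxidiser, the peroxide, the solvent jar]
14. Drover goes back to the old quay alone.  [the old quay: the acid flask, the reducing agent | the new quay: the ammonia bottle, the base flask, the ether can, the oxidiser, the peroxide, the solvent jar]
15. Drover goes to the new quay with the reducing agent.  [the old quay: the acid flask | the new quay: the ammonia bottle, the base flask, the ether can, the oxidiser, the peroxide, the reducing agent, the solvent jar]
16. Drover goes back to the old quay alone.  [the old quay: the acid flask | the new quay: the ammonia bottle, the base flask, the ether can, the oxidiser, the peroxide, the reducing agent, the solvent jar]
17. Drover goes to the new quay with the acid flask.  [the old quay: — | the new quay: the acid flask, the ammonia bottle, the base flask, the ether can, the oxidiser, the peroxide, the reducing agent, the solvent jar]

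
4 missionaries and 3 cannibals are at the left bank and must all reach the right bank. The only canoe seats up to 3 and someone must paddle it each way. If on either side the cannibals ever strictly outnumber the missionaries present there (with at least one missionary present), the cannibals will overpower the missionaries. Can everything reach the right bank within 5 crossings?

Yes — this plan uses 5 crossings (≤ 5):
1. 3 cannibals → the right bank.  (the left bank: 4M 0C; the right bank: 0M 3C)
2. 1 cannibal ← the left bank.  (the left bank: 4M 1C; the right bank: 0M 2C)
3. 3 missionaries → the right bank.  (the left bank: 1M 1C; the right bank: 3M 2C)
4. 1 missionary ← the left bank.  (the left bank: 2M 1C; the right bank: 2M 2C)
5. 2 missionaries and 1 cannibal → the right bank.  (the left bank: 0M 0C; the right bank: 4M 3C)

Yes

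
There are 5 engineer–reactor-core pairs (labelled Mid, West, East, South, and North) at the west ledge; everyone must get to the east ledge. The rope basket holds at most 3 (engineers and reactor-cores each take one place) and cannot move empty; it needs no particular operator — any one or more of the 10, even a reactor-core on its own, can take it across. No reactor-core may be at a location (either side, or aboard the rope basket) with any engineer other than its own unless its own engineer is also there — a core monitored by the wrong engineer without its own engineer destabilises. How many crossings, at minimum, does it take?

Counting alone: each trip to the east ledge takes at most 3 across and each return brings at least 1 back, so after t trips out (and t−1 returns) at most 3t − (t−1) of the 10 are across; that first reaches 10 at t = 5, so at least 9 crossings are needed.
The safety rule pushes this higher. Following every safe sequence of crossings, the most of the 10 that can be at the east ledge as the rope basket arrives there on crossing 9 is 9 — never all 10.
So no plan with fewer than 11 crossings exists, and this one achieves 11:
1. engineer Mid and reactor-core Mid cross → the east ledge.
2. engineer Mid crosses ← the west ledge.
3. reactor-core East, reactor-core South, and reactor-core West cross → the east ledge.
4. reactor-core Mid crosses ← the west ledge.
5. engineer East, engineer South, and engineer West cross → the east ledge.
6. engineer West and reactor-core West cross ← the west ledge.
7. engineer Mid, engineer North, and engineer West cross → the east ledge.
8. reactor-core East crosses ← the west ledge.
9. reactor-core Mid and reactor-core West cross → the east ledge.
10. reactor-core Mid crosses ← the west ledge.
11. reactor-core East, reactor-core Mid, and reactor-core North cross → the east ledge.

11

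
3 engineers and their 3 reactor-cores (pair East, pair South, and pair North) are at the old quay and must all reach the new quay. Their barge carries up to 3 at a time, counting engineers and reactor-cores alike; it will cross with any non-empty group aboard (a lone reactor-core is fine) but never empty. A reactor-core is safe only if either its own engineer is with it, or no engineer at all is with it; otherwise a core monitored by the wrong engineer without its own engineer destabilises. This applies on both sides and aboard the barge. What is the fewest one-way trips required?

Counting alone: each trip to the new quay takes at most 3 across and each return brings at least 1 back, so after t trips out (and t−1 returns) at most 3t − (t−1) of the 6 are across; that first reaches 6 at t = 3, so at least 5 crossings are needed.
The plan below uses exactly 5 crossings, so it is optimal:
1. engineer East and reactor-core East cross → the new quay.
2. engineer East crosses ← the old quay.
3. engineer East, engineer North, and engineer South cross → the new quay.
4. reactor-core East crosses ← the old quay.
5. reactor-core East, reactor-core North, and reactor-core South cross → the new quay.

5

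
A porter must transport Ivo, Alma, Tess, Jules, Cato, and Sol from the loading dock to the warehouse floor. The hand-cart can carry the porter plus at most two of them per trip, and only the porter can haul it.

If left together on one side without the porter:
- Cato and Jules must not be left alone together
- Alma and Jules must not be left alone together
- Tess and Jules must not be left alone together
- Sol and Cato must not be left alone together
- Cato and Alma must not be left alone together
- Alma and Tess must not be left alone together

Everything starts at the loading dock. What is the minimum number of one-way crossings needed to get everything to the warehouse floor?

impossible

Whatever the first load, the items left behind include a forbidden pair without the porter. No opening move is safe, so no plan exists.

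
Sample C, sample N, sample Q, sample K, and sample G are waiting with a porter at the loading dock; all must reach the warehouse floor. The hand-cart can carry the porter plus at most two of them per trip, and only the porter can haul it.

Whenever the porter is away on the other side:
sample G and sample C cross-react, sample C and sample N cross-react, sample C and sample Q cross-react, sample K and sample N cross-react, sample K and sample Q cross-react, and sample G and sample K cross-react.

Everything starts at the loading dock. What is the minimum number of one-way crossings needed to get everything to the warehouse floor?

7

Counting alone: the porter can take at most 2 across per trip to the warehouse floor, so moving all 5 needs at least 3 loaded trips out, with a return between consecutive ones — at least 5 crossings.
The safety rule pushes this higher. Following every safe sequence of crossings, the most of the 5 that can be at the warehouse floor as the hand-cart arrives there on crossing 5 is 4 — never all 5.
So no plan with fewer than 7 crossings exists, and this one achieves 7:
1. Porter goes to the warehouse floor with sample C and sample K.  [the loading dock: sample G, sample N, sample Q | the warehouse floor: sample C, sample K]
2. Porter goes back to the loading dock alone.  [the loading dock: sample G, sample N, sample Q | the warehouse floor: sample C, sample K]
3. Porter goes to the warehouse floor with sample N.  [the loading dock: sample G, sample Q | the warehouse floor: sample C, sample K, sample N]
4. Porter goes back to the loading dock with sample C and sample K.  [the loading dock: sample C, sample G, sample K, sample Q | the warehouse floor: sample N]
5. Porter goes to the warehouse floor with sample G and sample Q.  [the loading dock: sample C, sample K | the warehouse floor: sample G, sample N, sample Q]
6. Porter goes back to the loading dock alone.  [the loading dock: sample C, sample K | the warehouse floor: sample G, sample N, sample Q]
7. Porter goes to the warehouse floor with sample C and sample K.  [the loading dock: — | the warehouse floor: sample C, sample G, sample K, sample N, sample Q]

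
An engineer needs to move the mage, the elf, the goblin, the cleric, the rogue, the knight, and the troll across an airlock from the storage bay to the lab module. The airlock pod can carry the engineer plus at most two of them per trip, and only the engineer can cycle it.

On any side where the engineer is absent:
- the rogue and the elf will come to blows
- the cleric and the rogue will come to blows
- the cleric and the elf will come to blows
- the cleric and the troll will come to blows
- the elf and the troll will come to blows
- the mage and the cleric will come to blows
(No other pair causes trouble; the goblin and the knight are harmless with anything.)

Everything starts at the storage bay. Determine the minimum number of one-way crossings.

11

Counting alone: the engineer can take at most 2 across per trip to the lab module, so moving all 7 needs at least 4 loaded trips out, with a return between consecutive ones — at least 7 crossings.
The safety rule pushes this higher. Following every safe sequence of crossings, the most of the 7 that can be at the lab module as the airlock pod arrives there on crossings 7, 9 is 5, 6 respectively — never all 7.
So no plan with fewer than 11 crossings exists, and this one achieves 11:
1. Engineer goes to the lab module with the cleric and the elf.
2. Engineer goes back to the storage bay with the elf.
3. Engineer goes to the lab module with the elf and the mage.
4. Engineer goes back to the storage bay with the cleric.
5. Engineer goes to the lab module with the cleric and the goblin.
6. Engineer goes back to the storage bay with the cleric.
7. Engineer goes to the lab module with the cleric and the knight.
8. Engineer goes back to the storage bay with the cleric.
9. Engineer goes to the lab module with the rogue and the troll.
10. Engineer goes back to the storage bay with the elf.
11. Engineer goes to the lab module with the cleric and the elf.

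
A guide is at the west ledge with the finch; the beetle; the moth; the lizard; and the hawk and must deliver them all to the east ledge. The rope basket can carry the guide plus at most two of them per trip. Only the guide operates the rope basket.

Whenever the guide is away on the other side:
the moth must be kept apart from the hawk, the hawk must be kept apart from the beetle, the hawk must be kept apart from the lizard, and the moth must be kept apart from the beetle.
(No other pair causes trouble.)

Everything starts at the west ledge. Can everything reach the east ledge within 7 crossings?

Yes

Yes — this plan uses 7 crossings (≤ 7):
1. Guide goes to the east ledge with the beetle and the hawk.
2. Guide goes back to the west ledge with the beetle.
3. Guide goes to the east ledge with the beetle and the finch.
4. Guide goes back to the west ledge with the beetle.
5. Guide goes to the east ledge with the beetle and the lizard.
6. Guide goes back to the west ledge with the hawk.
7. Guide goes to the east ledge with the hawk and the moth.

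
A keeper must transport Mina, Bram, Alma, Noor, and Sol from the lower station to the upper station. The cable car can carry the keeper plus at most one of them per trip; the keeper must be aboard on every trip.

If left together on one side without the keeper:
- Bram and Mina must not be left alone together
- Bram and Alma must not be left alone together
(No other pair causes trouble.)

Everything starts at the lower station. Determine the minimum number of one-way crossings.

11

Counting alone: the keeper can take at most 1 across per trip to the upper station, so moving all 5 needs at least 5 loaded trips out, with a return between consecutive ones — at least 9 crossings.
The safety rule pushes this higher. Following every safe sequence of crossings, the most of the 5 that can be at the upper station as the cable car arrives there on crossing 9 is 4 — never all 5.
So no plan with fewer than 11 crossings exists, and this one achieves 11:
1. Keeper goes to the upper station with Bram.
2. Keeper goes back to the lower station alone.
3. Keeper goes to the upper station with Mina.
4. Keeper goes back to the lower station with Bram.
5. Keeper goes to the upper station with Alma.
6. Keeper goes back to the lower station alone.
7. Keeper goes to the upper station with Noor.
8. Keeper goes back to the lower station alone.
9. Keeper goes to the upper station with Sol.
10. Keeper goes back to the lower station alone.
11. Keeper goes to the upper station with Bram.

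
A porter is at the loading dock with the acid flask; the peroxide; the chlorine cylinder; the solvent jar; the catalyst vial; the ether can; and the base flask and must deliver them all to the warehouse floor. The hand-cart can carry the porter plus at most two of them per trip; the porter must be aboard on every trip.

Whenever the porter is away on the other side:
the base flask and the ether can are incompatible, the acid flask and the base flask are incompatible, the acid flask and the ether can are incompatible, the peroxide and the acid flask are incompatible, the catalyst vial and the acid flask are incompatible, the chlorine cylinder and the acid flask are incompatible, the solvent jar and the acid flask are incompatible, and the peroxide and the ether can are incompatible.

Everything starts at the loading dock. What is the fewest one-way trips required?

11

Counting alone: the porter can take at most 2 across per trip to the warehouse floor, so moving all 7 needs at least 4 loaded trips out, with a return between consecutive ones — at least 7 crossings.
The safety rule pushes this higher. Following every safe sequence of crossings, the most of the 7 that can be at the warehouse floor as the hand-cart arrives there on crossings 7, 9 is 5, 6 respectively — never all 7.
So no plan with fewer than 11 crossings exists, and this one achieves 11:
1. Porter goes to the warehouse floor with the acid flask and the ether can.  [the loading dock: the base flask, the catalyst vial, the chlorine cylinder, the peroxide, the solvent jar | the warehouse floor: the acid flask, the ether can]
2. Porter goes back to the loading dock with the acid flask.  [the loading dock: the acid flask, the base flask, the catalyst vial, the chlorine cylinder, the peroxide, the solvent jar | the warehouse floor: the ether can]
3. Porter goes to the warehouse floor with the acid flask and the chlorine cylinder.  [the loading dock: the base flask, the catalyst vial, the peroxide, the solvent jar | the warehouse floor: the acid flask, the chlorine cylinder, the ether can]
4. Porter goes back to the loading dock with the acid flask.  [the loading dock: the acid flask, the base flask, the catalyst vial, the peroxide, the solvent jar | the warehouse floor: the chlorine cylinder, the ether can]
5. Porter goes to the warehouse floor with the acid flask and the solvent jar.  [the loading dock: the base flask, the catalyst vial, the peroxide | the warehouse floor: the acid flask, the chlorine cylinder, the ether can, the solvent jar]
6. Porter goes back to the loading dock with the acid flask.  [the loading dock: the acid flask, the base flask, the catalyst vial, the peroxide | the warehouse floor: the chlorine cylinder, the ether can, the solvent jar]
7. Porter goes to the warehouse floor with the acid flask and the catalyst vial.  [the loading dock: the base flask, the peroxide | the warehouse floor: the acid flask, the catalyst vial, the chlorine cylinder, the ether can, the solvent jar]
8. Porter goes back to the loading dock with the acid flask.  [the loading dock: the acid flask, the base flask, the peroxide | the warehouse floor: the catalyst vial, the chlorine cylinder, the ether can, the solvent jar]
9. Porter goes to the warehouse floor with the base flask and the peroxide.  [the loading dock: the acid flask | the warehouse floor: the base flask, the catalyst vial, the chlorine cylinder, the ether can, the peroxide, the solvent jar]
10. Porter goes back to the loading dock with the ether can.  [the loading dock: the acid flask, the ether can | the warehouse floor: the base flask, the catalyst vial, the chlorine cylinder, the peroxide, the solvent jar]
11. Porter goes to the warehouse floor with the acid flask and the ether can.  [the loading dock: — | the warehouse floor: the acid flask, the base flask, the catalyst vial, the chlorine cylinder, the ether can, the peroxide, the solvent jar]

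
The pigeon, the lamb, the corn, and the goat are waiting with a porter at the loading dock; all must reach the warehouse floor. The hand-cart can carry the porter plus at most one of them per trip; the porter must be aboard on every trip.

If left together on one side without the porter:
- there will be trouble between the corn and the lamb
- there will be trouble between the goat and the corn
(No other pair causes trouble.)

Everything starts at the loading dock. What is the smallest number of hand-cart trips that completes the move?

9

Counting alone: the porter can take at most 1 across per trip to the warehouse floor, so moving all 4 needs at least 4 loaded trips out, with a return between consecutive ones — at least 7 crossings.
The safety rule pushes this higher. Following every safe sequence of crossings, the most of the 4 that can be at the warehouse floor as the hand-cart arrives there on crossing 7 is 3 — never all 4.
So no plan with fewer than 9 crossings exists, and this one achieves 9:
1. Porter goes to the warehouse floor with the corn.  [the loading dock: the goat, the lamb, the pigeon | the warehouse floor: the corn]
2. Porter goes back to the loading dock alone.  [the loading dock: the goat, the lamb, the pigeon | the warehouse floor: the corn]
3. Porter goes to the warehouse floor with the pigeon.  [the loading dock: the goat, the lamb | the warehouse floor: the corn, the pigeon]
4. Porter goes back to the loading dock alone.  [the loading dock: the goat, the lamb | the warehouse floor: the corn, the pigeon]
5. Porter goes to the warehouse floor with the lamb.  [the loading dock: the goat | the warehouse floor: the corn, the lamb, the pigeon]
6. Porter goes back to the loading dock with the corn.  [the loading dock: the corn, the goat | the warehouse floor: the lamb, the pigeon]
7. Porter goes to the warehouse floor with the goat.  [the loading dock: the corn | the warehouse floor: the goat, the lamb, the pigeon]
8. Porter goes back to the loading dock alone.  [the loading dock: the corn | the warehouse floor: the goat, the lamb, the pigeon]
9. Porter goes to the warehouse floor with the corn.  [the loading dock: — | the warehouse floor: the corn, the goat, the lamb, the pigeon]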